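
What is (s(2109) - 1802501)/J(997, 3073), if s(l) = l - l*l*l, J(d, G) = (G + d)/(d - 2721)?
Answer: 8087612784902/2035 ≈ 3.9743e+9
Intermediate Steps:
J(d, G) = (G + d)/(-2721 + d)
s(l) = l - l**3 (s(l) = l - l**2*l = l - l**3)
(s(2109) - 1802501)/J(997, 3073) = ((2109 - 1*2109**3) - 1802501)/(((3073 + 997)/(-2721 + 997))) = ((2109 - 1*9380581029) - 1802501)/((4070/(-1724))) = ((2109 - 9380581029) - 1802501)/((-1/1724*4070)) = (-9380578920 - 1802501)/(-2035/862) = -9382381421*(-862/2035) = 8087612784902/2035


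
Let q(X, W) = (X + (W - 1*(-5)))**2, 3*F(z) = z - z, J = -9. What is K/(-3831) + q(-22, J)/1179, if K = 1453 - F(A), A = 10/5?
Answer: 292223/1505583 ≈ 0.19409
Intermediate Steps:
A = 2 (A = 10*(1/5) = 2)
F(z) = 0 (F(z) = (z - z)/3 = (1/3)*0 = 0)
K = 1453 (K = 1453 - 1*0 = 1453 + 0 = 1453)
q(X, W) = (5 + W + X)**2 (q(X, W) = (X + (W + 5))**2 = (X + (5 + W))**2 = (5 + W + X)**2)
K/(-3831) + q(-22, J)/1179 = 1453/(-3831) + (5 - 9 - 22)**2/1179 = 1453*(-1/3831) + (-26)**2*(1/1179) = -1453/3831 + 676*(1/1179) = -1453/3831 + 676/1179 = 292223/1505583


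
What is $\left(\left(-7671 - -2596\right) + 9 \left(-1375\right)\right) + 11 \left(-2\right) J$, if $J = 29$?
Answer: $-18088$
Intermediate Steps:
$\left(\left(-7671 - -2596\right) + 9 \left(-1375\right)\right) + 11 \left(-2\right) J = \left(\left(-7671 - -2596\right) + 9 \left(-1375\right)\right) + 11 \left(-2\right) 29 = \left(\left(-7671 + 2596\right) - 12375\right) - 638 = \left(-5075 - 12375\right) - 638 = -17450 - 638 = -18088$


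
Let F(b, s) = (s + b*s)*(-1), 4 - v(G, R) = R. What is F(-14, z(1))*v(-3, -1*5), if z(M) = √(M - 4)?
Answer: 117*I*√3 ≈ 202.65*I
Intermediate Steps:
v(G, R) = 4 - R
z(M) = √(-4 + M)
F(b, s) = -s - b*s
F(-14, z(1))*v(-3, -1*5) = (-√(-4 + 1)*(1 - 14))*(4 - (-1)*5) = (-1*√(-3)*(-13))*(4 - 1*(-5)) = (-1*I*√3*(-13))*(4 + 5) = (13*I*√3)*9 = 117*I*√3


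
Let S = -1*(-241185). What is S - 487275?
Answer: -246090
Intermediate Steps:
S = 241185
S - 487275 = 241185 - 487275 = -246090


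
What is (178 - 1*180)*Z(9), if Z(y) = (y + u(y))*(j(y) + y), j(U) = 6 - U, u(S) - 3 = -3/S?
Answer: -140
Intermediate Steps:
u(S) = 3 - 3/S
Z(y) = 18 - 18/y + 6*y (Z(y) = (y + (3 - 3/y))*((6 - y) + y) = (3 + y - 3/y)*6 = 18 - 18/y + 6*y)
(178 - 1*180)*Z(9) = (178 - 1*180)*(18 - 18/9 + 6*9) = (178 - 180)*(18 - 18*1/9 + 54) = -2*(18 - 2 + 54) = -2*70 = -140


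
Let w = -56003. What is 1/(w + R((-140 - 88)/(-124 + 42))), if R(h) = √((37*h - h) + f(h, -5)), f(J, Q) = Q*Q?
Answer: -2296123/128589771240 - √210289/128589771240 ≈ -1.7860e-5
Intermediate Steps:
f(J, Q) = Q²
R(h) = √(25 + 36*h) (R(h) = √((37*h - h) + (-5)²) = √(36*h + 25) = √(25 + 36*h))
1/(w + R((-140 - 88)/(-124 + 42))) = 1/(-56003 + √(25 + 36*((-140 - 88)/(-124 + 42)))) = 1/(-56003 + √(25 + 36*(-228/(-82)))) = 1/(-56003 + √(25 + 36*(-228*(-1/82)))) = 1/(-56003 + √(25 + 36*(114/41))) = 1/(-56003 + √(25 + 4104/41)) = 1/(-56003 + √(5129/41)) = 1/(-56003 + √210289/41)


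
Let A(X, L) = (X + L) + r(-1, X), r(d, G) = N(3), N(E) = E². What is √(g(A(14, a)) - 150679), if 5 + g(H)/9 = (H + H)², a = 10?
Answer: 4*I*√6970 ≈ 333.95*I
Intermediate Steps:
r(d, G) = 9 (r(d, G) = 3² = 9)
A(X, L) = 9 + L + X (A(X, L) = (X + L) + 9 = (L + X) + 9 = 9 + L + X)
g(H) = -45 + 36*H² (g(H) = -45 + 9*(H + H)² = -45 + 9*(2*H)² = -45 + 9*(4*H²) = -45 + 36*H²)
√(g(A(14, a)) - 150679) = √((-45 + 36*(9 + 10 + 14)²) - 150679) = √((-45 + 36*33²) - 150679) = √((-45 + 36*1089) - 150679) = √((-45 + 39204) - 150679) = √(39159 - 150679) = √(-111520) = 4*I*√6970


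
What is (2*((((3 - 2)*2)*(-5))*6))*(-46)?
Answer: 5520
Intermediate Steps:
(2*((((3 - 2)*2)*(-5))*6))*(-46) = (2*(((1*2)*(-5))*6))*(-46) = (2*((2*(-5))*6))*(-46) = (2*(-10*6))*(-46) = (2*(-60))*(-46) = -120*(-46) = 5520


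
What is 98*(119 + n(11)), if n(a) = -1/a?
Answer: 128184/11 ≈ 11653.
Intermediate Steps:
98*(119 + n(11)) = 98*(119 - 1/11) = 98*(1308/11) = 128184/11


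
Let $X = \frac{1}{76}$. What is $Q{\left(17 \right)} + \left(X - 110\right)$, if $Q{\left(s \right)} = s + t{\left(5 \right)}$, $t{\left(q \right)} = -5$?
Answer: $- \frac{7447}{76} \approx -97.987$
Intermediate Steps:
$Q{\left(s \right)} = -5 + s$ ($Q{\left(s \right)} = s - 5 = -5 + s$)
$X = \frac{1}{76} \approx 0.013158$
$Q{\left(17 \right)} + \left(X - 110\right) = \left(-5 + 17\right) + \left(\frac{1}{76} - 110\right) = 12 + \left(\frac{1}{76} - 110\right) = 12 - \frac{8359}{76} = - \frac{7447}{76}$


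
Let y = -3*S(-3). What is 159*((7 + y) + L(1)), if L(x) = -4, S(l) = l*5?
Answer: 7632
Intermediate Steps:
S(l) = 5*l
y = 45 (y = -15*(-3) = -3*(-15) = 45)
159*((7 + y) + L(1)) = 159*((7 + 45) - 4) = 159*(52 - 4) = 159*48 = 7632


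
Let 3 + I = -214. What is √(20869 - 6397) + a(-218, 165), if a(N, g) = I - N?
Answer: 1 + 6*√402 ≈ 121.30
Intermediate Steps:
I = -217 (I = -3 - 214 = -217)
a(N, g) = -217 - N
√(20869 - 6397) + a(-218, 165) = √(20869 - 6397) + (-217 - 1*(-218)) = √14472 + (-217 + 218) = 6*√402 + 1 = 1 + 6*√402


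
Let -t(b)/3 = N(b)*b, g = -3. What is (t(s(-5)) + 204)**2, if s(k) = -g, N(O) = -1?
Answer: 45369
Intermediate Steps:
s(k) = 3 (s(k) = -1*(-3) = 3)
t(b) = 3*b (t(b) = -(-3)*b = 3*b)
(t(s(-5)) + 204)**2 = (3*3 + 204)**2 = (9 + 204)**2 = 213**2 = 45369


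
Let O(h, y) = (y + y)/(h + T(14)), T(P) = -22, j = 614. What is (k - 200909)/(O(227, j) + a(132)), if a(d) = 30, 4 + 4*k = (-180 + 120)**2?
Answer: -20501025/3689 ≈ -5557.3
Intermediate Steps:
k = 899 (k = -1 + (-180 + 120)**2/4 = -1 + (1/4)*(-60)**2 = -1 + (1/4)*3600 = -1 + 900 = 899)
O(h, y) = 2*y/(-22 + h) (O(h, y) = (y + y)/(h - 22) = (2*y)/(-22 + h) = 2*y/(-22 + h))
(k - 200909)/(O(227, j) + a(132)) = (899 - 200909)/(2*614/(-22 + 227) + 30) = -200010/(2*614/205 + 30) = -200010/(2*614*(1/205) + 30) = -200010/(1228/205 + 30) = -200010/7378/205 = -200010*205/7378 = -20501025/3689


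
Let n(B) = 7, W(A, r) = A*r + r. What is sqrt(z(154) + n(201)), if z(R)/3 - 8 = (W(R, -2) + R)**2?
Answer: sqrt(73039) ≈ 270.26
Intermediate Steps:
W(A, r) = r + A*r
z(R) = 24 + 3*(-2 - R)**2 (z(R) = 24 + 3*(-2*(1 + R) + R)**2 = 24 + 3*((-2 - 2*R) + R)**2 = 24 + 3*(-2 - R)**2)
sqrt(z(154) + n(201)) = sqrt((24 + 3*(2 + 154)**2) + 7) = sqrt((24 + 3*156**2) + 7) = sqrt((24 + 3*24336) + 7) = sqrt((24 + 73008) + 7) = sqrt(73032 + 7) = sqrt(73039)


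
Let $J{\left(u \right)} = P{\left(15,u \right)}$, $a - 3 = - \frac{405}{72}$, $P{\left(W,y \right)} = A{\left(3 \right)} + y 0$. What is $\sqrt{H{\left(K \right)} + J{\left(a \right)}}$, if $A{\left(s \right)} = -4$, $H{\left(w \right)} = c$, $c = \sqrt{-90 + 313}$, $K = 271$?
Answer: $\sqrt{-4 + \sqrt{223}} \approx 3.3065$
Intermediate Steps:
$c = \sqrt{223} \approx 14.933$
$H{\left(w \right)} = \sqrt{223}$
$P{\left(W,y \right)} = -4$ ($P{\left(W,y \right)} = -4 + y 0 = -4 + 0 = -4$)
$a = - \frac{21}{8}$ ($a = 3 - \frac{405}{72} = 3 - \frac{45}{8} = - \frac{21}{8} \approx -2.625$)
$J{\left(u \right)} = -4$
$\sqrt{H{\left(K \right)} + J{\left(a \right)}} = \sqrt{\sqrt{223} - 4} = \sqrt{-4 + \sqrt{223}}$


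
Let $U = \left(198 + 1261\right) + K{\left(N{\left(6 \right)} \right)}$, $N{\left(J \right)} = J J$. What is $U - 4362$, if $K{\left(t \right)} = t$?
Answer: $-2867$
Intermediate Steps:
$N{\left(J \right)} = J^{2}$
$U = 1495$ ($U = \left(198 + 1261\right) + 6^{2} = 1459 + 36 = 1495$)
$U - 4362 = 1495 - 4362 = -2867$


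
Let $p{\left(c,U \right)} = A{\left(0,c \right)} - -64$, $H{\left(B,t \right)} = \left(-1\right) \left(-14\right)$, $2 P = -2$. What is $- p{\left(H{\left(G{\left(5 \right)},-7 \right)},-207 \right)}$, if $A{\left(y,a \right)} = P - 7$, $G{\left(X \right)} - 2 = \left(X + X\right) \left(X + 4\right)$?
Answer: $-56$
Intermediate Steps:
$P = -1$ ($P = \frac{1}{2} \left(-2\right) = -1$)
$G{\left(X \right)} = 2 + 2 X \left(4 + X\right)$ ($G{\left(X \right)} = 2 + \left(X + X\right) \left(X + 4\right) = 2 + 2 X \left(4 + X\right)$)
$A{\left(y,a \right)} = -8$ ($A{\left(y,a \right)} = -1 - 7 = -8$)
$H{\left(B,t \right)} = 14$
$p{\left(c,U \right)} = 56$ ($p{\left(c,U \right)} = -8 - -64 = -8 + 64 = 56$)
$- p{\left(H{\left(G{\left(5 \right)},-7 \right)},-207 \right)} = \left(-1\right) 56 = -56$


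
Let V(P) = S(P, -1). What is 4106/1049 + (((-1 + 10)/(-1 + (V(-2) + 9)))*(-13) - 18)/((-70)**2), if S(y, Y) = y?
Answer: 1606405/411208 ≈ 3.9066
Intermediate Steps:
V(P) = P
4106/1049 + (((-1 + 10)/(-1 + (V(-2) + 9)))*(-13) - 18)/((-70)**2) = 4106/1049 + (((-1 + 10)/(-1 + (-2 + 9)))*(-13) - 18)/((-70)**2) = 4106*(1/1049) + ((9/(-1 + 7))*(-13) - 18)/4900 = 4106/1049 + ((9/6)*(-13) - 18)*(1/4900) = 4106/1049 + ((9*(1/6))*(-13) - 18)*(1/4900) = 4106/1049 + ((3/2)*(-13) - 18)*(1/4900) = 4106/1049 + (-39/2 - 18)*(1/4900) = 4106/1049 - 75/2*1/4900 = 4106/1049 - 3/392 = 1606405/411208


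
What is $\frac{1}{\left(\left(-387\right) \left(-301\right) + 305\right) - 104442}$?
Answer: $\frac{1}{12350} \approx 8.0972 \cdot 10^{-5}$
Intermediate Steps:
$\frac{1}{\left(\left(-387\right) \left(-301\right) + 305\right) - 104442} = \frac{1}{\left(116487 + 305\right) - 104442} = \frac{1}{116792 - 104442} = \frac{1}{12350}$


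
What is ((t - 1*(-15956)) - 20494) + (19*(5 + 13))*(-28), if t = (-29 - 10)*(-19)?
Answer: -13373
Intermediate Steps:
t = 741 (t = -39*(-19) = 741)
((t - 1*(-15956)) - 20494) + (19*(5 + 13))*(-28) = ((741 - 1*(-15956)) - 20494) + (19*(5 + 13))*(-28) = ((741 + 15956) - 20494) + (19*18)*(-28) = (16697 - 20494) + 342*(-28) = -3797 - 9576 = -13373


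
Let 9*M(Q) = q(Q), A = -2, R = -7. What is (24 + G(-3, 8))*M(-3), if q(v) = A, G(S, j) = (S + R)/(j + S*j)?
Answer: -197/36 ≈ -5.4722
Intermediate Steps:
G(S, j) = (-7 + S)/(j + S*j) (G(S, j) = (S - 7)/(j + S*j) = (-7 + S)/(j + S*j))
q(v) = -2
M(Q) = -2/9 (M(Q) = (⅑)*(-2) = -2/9)
(24 + G(-3, 8))*M(-3) = (24 + (-7 - 3)/(8*(1 - 3)))*(-2/9) = (24 + (⅛)*(-10)/(-2))*(-2/9) = (24 + (⅛)*(-½)*(-10))*(-2/9) = (24 + 5/8)*(-2/9) = (197/8)*(-2/9) = -197/36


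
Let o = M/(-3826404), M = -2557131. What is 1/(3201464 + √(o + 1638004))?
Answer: 583337840736/1867534798493674897 - 22*√5505653909949123/13072743589455724279 ≈ 3.1223e-7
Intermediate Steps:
o = 852377/1275468 (o = -2557131/(-3826404) = -2557131*(-1/3826404) = 852377/1275468 ≈ 0.66829)
1/(3201464 + √(o + 1638004)) = 1/(3201464 + √(852377/1275468 + 1638004)) = 1/(3201464 + √(2089222538249/1275468)) = 1/(3201464 + 11*√5505653909949123/637734)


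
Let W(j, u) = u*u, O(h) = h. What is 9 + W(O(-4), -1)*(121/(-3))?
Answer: -94/3 ≈ -31.333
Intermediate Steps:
W(j, u) = u²
9 + W(O(-4), -1)*(121/(-3)) = 9 + (-1)²*(121/(-3)) = 9 + 1*(121*(-⅓)) = 9 + 1*(-121/3) = 9 - 121/3 = -94/3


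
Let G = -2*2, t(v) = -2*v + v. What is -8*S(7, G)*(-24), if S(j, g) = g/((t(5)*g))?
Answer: -192/5 ≈ -38.400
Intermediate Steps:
t(v) = -v
G = -4
S(j, g) = -⅕ (S(j, g) = g/(((-1*5)*g)) = g/((-5*g)) = g*(-1/(5*g)) = -⅕)
-8*S(7, G)*(-24) = -8*(-⅕)*(-24) = (8/5)*(-24) = -192/5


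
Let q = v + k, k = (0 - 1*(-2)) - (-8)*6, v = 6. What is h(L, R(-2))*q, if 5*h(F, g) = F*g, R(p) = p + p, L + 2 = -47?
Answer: 10976/5 ≈ 2195.2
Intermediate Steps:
L = -49 (L = -2 - 47 = -49)
R(p) = 2*p
h(F, g) = F*g/5 (h(F, g) = (F*g)/5 = F*g/5)
k = 50 (k = (0 + 2) - 2*(-24) = 2 + 48 = 50)
q = 56 (q = 6 + 50 = 56)
h(L, R(-2))*q = ((1/5)*(-49)*(2*(-2)))*56 = ((1/5)*(-49)*(-4))*56 = (196/5)*56 = 10976/5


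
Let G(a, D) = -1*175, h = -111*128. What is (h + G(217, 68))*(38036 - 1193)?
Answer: -529912869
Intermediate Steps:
h = -14208
G(a, D) = -175
(h + G(217, 68))*(38036 - 1193) = (-14208 - 175)*(38036 - 1193) = -14383*36843 = -529912869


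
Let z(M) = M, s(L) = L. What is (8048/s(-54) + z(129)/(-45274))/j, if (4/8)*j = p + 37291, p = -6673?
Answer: -182186059/74854763928 ≈ -0.0024339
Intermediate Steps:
j = 61236 (j = 2*(-6673 + 37291) = 2*30618 = 61236)
(8048/s(-54) + z(129)/(-45274))/j = (8048/(-54) + 129/(-45274))/61236 = (8048*(-1/54) + 129*(-1/45274))*(1/61236) = (-4024/27 - 129/45274)*(1/61236) = -182186059/1222398*1/61236 = -182186059/74854763928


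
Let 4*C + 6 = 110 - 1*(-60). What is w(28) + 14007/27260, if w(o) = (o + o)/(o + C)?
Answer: 85967/64860 ≈ 1.3254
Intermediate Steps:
C = 41 (C = -3/2 + (110 - 1*(-60))/4 = -3/2 + (110 + 60)/4 = -3/2 + (1/4)*170 = -3/2 + 85/2 = 41)
w(o) = 2*o/(41 + o) (w(o) = (o + o)/(o + 41) = (2*o)/(41 + o) = 2*o/(41 + o))
w(28) + 14007/27260 = 2*28/(41 + 28) + 14007/27260 = 2*28/69 + 14007*(1/27260) = 2*28*(1/69) + 483/940 = 56/69 + 483/940 = 85967/64860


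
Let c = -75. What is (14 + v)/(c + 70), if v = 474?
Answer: -488/5 ≈ -97.600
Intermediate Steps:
(14 + v)/(c + 70) = (14 + 474)/(-75 + 70) = 488/(-5) = 488*(-⅕) = -488/5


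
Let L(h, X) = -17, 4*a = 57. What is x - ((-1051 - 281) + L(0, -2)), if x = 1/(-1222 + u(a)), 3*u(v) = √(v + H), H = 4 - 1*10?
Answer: 24173251889/17919397 - 2*√33/17919397 ≈ 1349.0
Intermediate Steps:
H = -6 (H = 4 - 10 = -6)
a = 57/4 (a = (¼)*57 = 57/4 ≈ 14.250)
u(v) = √(-6 + v)/3 (u(v) = √(v - 6)/3 = √(-6 + v)/3)
x = 1/(-1222 + √33/6) (x = 1/(-1222 + √(-6 + 57/4)/3) = 1/(-1222 + √(33/4)/3) = 1/(-1222 + (√33/2)/3) = 1/(-1222 + √33/6) ≈ -0.00081897)
x - ((-1051 - 281) + L(0, -2)) = (-14664/17919397 - 2*√33/17919397) - ((-1051 - 281) - 17) = (-14664/17919397 - 2*√33/17919397) - (-1332 - 17) = (-14664/17919397 - 2*√33/17919397) - 1*(-1349) = (-14664/17919397 - 2*√33/17919397) + 1349 = 24173251889/17919397 - 2*√33/17919397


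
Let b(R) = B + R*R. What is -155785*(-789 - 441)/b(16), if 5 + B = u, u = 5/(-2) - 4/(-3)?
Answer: 1149693300/1499 ≈ 7.6697e+5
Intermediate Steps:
u = -7/6 (u = 5*(-½) - 4*(-⅓) = -5/2 + 4/3 = -7/6 ≈ -1.1667)
B = -37/6 (B = -5 - 7/6 = -37/6 ≈ -6.1667)
b(R) = -37/6 + R² (b(R) = -37/6 + R*R = -37/6 + R²)
-155785*(-789 - 441)/b(16) = -155785*(-789 - 441)/(-37/6 + 16²) = -155785*(-1230/(-37/6 + 256)) = -155785/((-1/1230*1499/6)) = -155785/(-1499/7380) = -155785*(-7380/1499) = 1149693300/1499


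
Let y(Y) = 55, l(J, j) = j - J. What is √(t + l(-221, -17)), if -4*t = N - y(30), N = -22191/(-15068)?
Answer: √49355373379/15068 ≈ 14.744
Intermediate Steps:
N = 22191/15068 (N = -22191*(-1/15068) = 22191/15068 ≈ 1.4727)
t = 806549/60272 (t = -(22191/15068 - 1*55)/4 = -(22191/15068 - 55)/4 = -¼*(-806549/15068) = 806549/60272 ≈ 13.382)
√(t + l(-221, -17)) = √(806549/60272 + (-17 - 1*(-221))) = √(806549/60272 + (-17 + 221)) = √(806549/60272 + 204) = √(13102037/60272) = √49355373379/15068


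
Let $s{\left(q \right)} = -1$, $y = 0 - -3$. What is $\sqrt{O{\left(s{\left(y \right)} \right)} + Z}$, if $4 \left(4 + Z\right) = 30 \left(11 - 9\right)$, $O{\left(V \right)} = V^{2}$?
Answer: $2 \sqrt{3} \approx 3.4641$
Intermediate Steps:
$y = 3$ ($y = 0 + 3 = 3$)
$Z = 11$ ($Z = -4 + \frac{30 \left(11 - 9\right)}{4} = -4 + \frac{30 \cdot 2}{4} = -4 + \frac{1}{4} \cdot 60 = -4 + 15 = 11$)
$\sqrt{O{\left(s{\left(y \right)} \right)} + Z} = \sqrt{\left(-1\right)^{2} + 11} = \sqrt{1 + 11} = \sqrt{12} = 2 \sqrt{3}$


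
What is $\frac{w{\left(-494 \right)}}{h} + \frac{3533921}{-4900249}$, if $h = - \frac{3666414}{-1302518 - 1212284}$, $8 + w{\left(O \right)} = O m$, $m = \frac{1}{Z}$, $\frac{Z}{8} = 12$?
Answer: $- \frac{4198919331790775}{431192196890064} \approx -9.7379$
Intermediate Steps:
$Z = 96$ ($Z = 8 \cdot 12 = 96$)
$m = \frac{1}{96} \approx 0.010417$
$w{\left(O \right)} = -8 + \frac{O}{96}$ ($w{\left(O \right)} = -8 + O \frac{1}{96} = -8 + \frac{O}{96}$)
$h = \frac{1833207}{1257401}$ ($h = - \frac{3666414}{-1302518 - 1212284} = - \frac{3666414}{-2514802} = \left(-3666414\right) \left(- \frac{1}{2514802}\right) = \frac{1833207}{1257401} \approx 1.4579$)
$\frac{w{\left(-494 \right)}}{h} + \frac{3533921}{-4900249} = \frac{-8 + \frac{1}{96} \left(-494\right)}{\frac{1833207}{1257401}} + \frac{3533921}{-4900249} = \left(-8 - \frac{247}{48}\right) \frac{1257401}{1833207} + 3533921 \left(- \frac{1}{4900249}\right) = \left(- \frac{631}{48}\right) \frac{1257401}{1833207} - \frac{3533921}{4900249} = - \frac{793420031}{87993936} - \frac{3533921}{4900249} = - \frac{4198919331790775}{431192196890064}$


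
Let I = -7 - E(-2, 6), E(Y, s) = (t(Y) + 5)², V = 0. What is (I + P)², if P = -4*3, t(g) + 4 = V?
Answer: 400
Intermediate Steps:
t(g) = -4 (t(g) = -4 + 0 = -4)
E(Y, s) = 1 (E(Y, s) = (-4 + 5)² = 1² = 1)
I = -8 (I = -7 - 1*1 = -7 - 1 = -8)
P = -12
(I + P)² = (-8 - 12)² = (-20)² = 400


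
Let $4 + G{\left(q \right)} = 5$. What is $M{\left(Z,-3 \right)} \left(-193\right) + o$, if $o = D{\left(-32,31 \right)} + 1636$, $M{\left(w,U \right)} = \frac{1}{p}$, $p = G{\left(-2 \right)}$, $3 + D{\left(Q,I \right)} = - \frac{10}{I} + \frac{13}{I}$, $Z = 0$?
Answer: $\frac{44643}{31} \approx 1440.1$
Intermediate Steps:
$G{\left(q \right)} = 1$ ($G{\left(q \right)} = -4 + 5 = 1$)
$D{\left(Q,I \right)} = -3 + \frac{3}{I}$ ($D{\left(Q,I \right)} = -3 + \left(- \frac{10}{I} + \frac{13}{I}\right) = -3 + \frac{3}{I}$)
$p = 1$
$M{\left(w,U \right)} = 1$ ($M{\left(w,U \right)} = 1^{-1} = 1$)
$o = \frac{50626}{31}$ ($o = \left(-3 + \frac{3}{31}\right) + 1636 = - \frac{90}{31} + 1636 = \frac{50626}{31} \approx 1633.1$)
$M{\left(Z,-3 \right)} \left(-193\right) + o = 1 \left(-193\right) + \frac{50626}{31} = -193 + \frac{50626}{31} = \frac{44643}{31}$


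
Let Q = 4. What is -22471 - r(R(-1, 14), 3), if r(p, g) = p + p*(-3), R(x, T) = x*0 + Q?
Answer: -22463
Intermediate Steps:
R(x, T) = 4 (R(x, T) = x*0 + 4 = 0 + 4 = 4)
r(p, g) = -2*p (r(p, g) = p - 3*p = -2*p)
-22471 - r(R(-1, 14), 3) = -22471 - (-2)*4 = -22471 - 1*(-8) = -22471 + 8 = -22463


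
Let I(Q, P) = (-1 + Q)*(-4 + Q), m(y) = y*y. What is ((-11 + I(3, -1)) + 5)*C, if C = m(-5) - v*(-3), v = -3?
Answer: -128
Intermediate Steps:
m(y) = y²
C = 16 (C = (-5)² - (-3)*(-3) = 25 - 1*9 = 25 - 9 = 16)
((-11 + I(3, -1)) + 5)*C = ((-11 + (4 + 3² - 5*3)) + 5)*16 = ((-11 + (4 + 9 - 15)) + 5)*16 = ((-11 - 2) + 5)*16 = (-13 + 5)*16 = -8*16 = -128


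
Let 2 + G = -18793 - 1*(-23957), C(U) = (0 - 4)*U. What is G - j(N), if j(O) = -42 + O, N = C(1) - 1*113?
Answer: 5321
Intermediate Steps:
C(U) = -4*U
G = 5162 (G = -2 + (-18793 - 1*(-23957)) = -2 + (-18793 + 23957) = -2 + 5164 = 5162)
N = -117 (N = -4*1 - 1*113 = -4 - 113 = -117)
G - j(N) = 5162 - (-42 - 117) = 5162 - 1*(-159) = 5162 + 159 = 5321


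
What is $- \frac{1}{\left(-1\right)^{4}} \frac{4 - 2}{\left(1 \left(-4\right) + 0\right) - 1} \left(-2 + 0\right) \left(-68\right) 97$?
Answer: $\frac{26384}{5} \approx 5276.8$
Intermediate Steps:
$- \frac{1}{\left(-1\right)^{4}} \frac{4 - 2}{\left(1 \left(-4\right) + 0\right) - 1} \left(-2 + 0\right) \left(-68\right) 97 = - 1^{-1} \frac{2}{\left(-4 + 0\right) - 1} \left(-2\right) \left(-68\right) 97 = \left(-1\right) 1 \frac{2}{-4 - 1} \left(-2\right) \left(-68\right) 97 = - \frac{2}{-5} \left(-2\right) \left(-68\right) 97 = - \frac{2 \left(-1\right)}{5} \left(-2\right) \left(-68\right) 97 = \left(-1\right) \left(- \frac{2}{5}\right) \left(-2\right) \left(-68\right) 97 = \frac{2}{5} \left(-2\right) \left(-68\right) 97 = \left(- \frac{4}{5}\right) \left(-68\right) 97 = \frac{272}{5} \cdot 97 = \frac{26384}{5}$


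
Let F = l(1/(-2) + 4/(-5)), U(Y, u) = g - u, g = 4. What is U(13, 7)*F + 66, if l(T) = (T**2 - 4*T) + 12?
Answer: 933/100 ≈ 9.3300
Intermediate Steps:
U(Y, u) = 4 - u
l(T) = 12 + T**2 - 4*T
F = 1889/100 (F = 12 + (1/(-2) + 4/(-5))**2 - 4*(1/(-2) + 4/(-5)) = 12 + (1*(-1/2) + 4*(-1/5))**2 - 4*(1*(-1/2) + 4*(-1/5)) = 12 + (-1/2 - 4/5)**2 - 4*(-1/2 - 4/5) = 12 + (-13/10)**2 - 4*(-13/10) = 12 + 169/100 + 26/5 = 1889/100 ≈ 18.890)
U(13, 7)*F + 66 = (4 - 1*7)*(1889/100) + 66 = (4 - 7)*(1889/100) + 66 = -3*1889/100 + 66 = -5667/100 + 66 = 933/100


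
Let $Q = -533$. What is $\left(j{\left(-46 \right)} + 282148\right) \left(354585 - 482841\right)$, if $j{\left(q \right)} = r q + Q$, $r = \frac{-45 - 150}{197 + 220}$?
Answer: $- \frac{5020898553600}{139} \approx -3.6122 \cdot 10^{10}$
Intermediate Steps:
$r = - \frac{65}{139}$ ($r = - \frac{195}{417} = \left(-195\right) \frac{1}{417} = - \frac{65}{139} \approx -0.46763$)
$j{\left(q \right)} = -533 - \frac{65 q}{139}$ ($j{\left(q \right)} = - \frac{65 q}{139} - 533 = -533 - \frac{65 q}{139}$)
$\left(j{\left(-46 \right)} + 282148\right) \left(354585 - 482841\right) = \left(\left(-533 - - \frac{2990}{139}\right) + 282148\right) \left(354585 - 482841\right) = \left(\left(-533 + \frac{2990}{139}\right) + 282148\right) \left(-128256\right) = \left(- \frac{71097}{139} + 282148\right) \left(-128256\right) = \frac{39147475}{139} \left(-128256\right) = - \frac{5020898553600}{139}$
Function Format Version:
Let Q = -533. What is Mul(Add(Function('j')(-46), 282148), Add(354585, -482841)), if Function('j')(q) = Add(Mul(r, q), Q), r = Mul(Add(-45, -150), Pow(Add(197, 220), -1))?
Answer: Rational(-5020898553600, 139) ≈ -3.6122e+10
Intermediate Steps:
r = Rational(-65, 139) (r = Mul(-195, Pow(417, -1)) = Mul(-195, Rational(1, 417)) = Rational(-65, 139) ≈ -0.46763)
Function('j')(q) = Add(-533, Mul(Rational(-65, 139), q)) (Function('j')(q) = Add(Mul(Rational(-65, 139), q), -533) = Add(-533, Mul(Rational(-65, 139), q)))
Mul(Add(Function('j')(-46), 282148), Add(354585, -482841)) = Mul(Add(Add(-533, Mul(Rational(-65, 139), -46)), 282148), Add(354585, -482841)) = Mul(Add(Add(-533, Rational(2990, 139)), 282148), -128256) = Mul(Add(Rational(-71097, 139), 282148), -128256) = Mul(Rational(39147475, 139), -128256) = Rational(-5020898553600, 139)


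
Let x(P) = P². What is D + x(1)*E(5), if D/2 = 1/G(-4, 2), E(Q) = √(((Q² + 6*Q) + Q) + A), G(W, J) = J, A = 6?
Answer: 1 + √66 ≈ 9.1240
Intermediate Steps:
E(Q) = √(6 + Q² + 7*Q) (E(Q) = √(((Q² + 6*Q) + Q) + 6) = √((Q² + 7*Q) + 6) = √(6 + Q² + 7*Q))
D = 1 (D = 2/2 = 2*(½) = 1)
D + x(1)*E(5) = 1 + 1²*√(6 + 5² + 7*5) = 1 + 1*√(6 + 25 + 35) = 1 + 1*√66 = 1 + √66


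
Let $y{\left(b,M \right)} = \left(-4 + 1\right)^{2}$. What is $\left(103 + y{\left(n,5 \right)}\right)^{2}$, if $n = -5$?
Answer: $12544$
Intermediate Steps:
$y{\left(b,M \right)} = 9$ ($y{\left(b,M \right)} = \left(-3\right)^{2} = 9$)
$\left(103 + y{\left(n,5 \right)}\right)^{2} = \left(103 + 9\right)^{2} = 112^{2} = 12544$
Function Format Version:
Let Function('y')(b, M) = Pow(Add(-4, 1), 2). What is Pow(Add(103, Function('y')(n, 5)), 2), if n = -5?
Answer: 12544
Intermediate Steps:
Function('y')(b, M) = 9 (Function('y')(b, M) = Pow(-3, 2) = 9)
Pow(Add(103, Function('y')(n, 5)), 2) = Pow(Add(103, 9), 2) = Pow(112, 2) = 12544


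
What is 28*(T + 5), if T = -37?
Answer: -896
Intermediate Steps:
28*(T + 5) = 28*(-37 + 5) = 28*(-32) = -896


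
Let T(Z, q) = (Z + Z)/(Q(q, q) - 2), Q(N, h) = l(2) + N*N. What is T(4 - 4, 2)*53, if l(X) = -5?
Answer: 0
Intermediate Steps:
Q(N, h) = -5 + N**2 (Q(N, h) = -5 + N*N = -5 + N**2)
T(Z, q) = 2*Z/(-7 + q**2) (T(Z, q) = (Z + Z)/((-5 + q**2) - 2) = (2*Z)/(-7 + q**2) = 2*Z/(-7 + q**2))
T(4 - 4, 2)*53 = (2*(4 - 4)/(-7 + 2**2))*53 = (2*0/(-7 + 4))*53 = (2*0/(-3))*53 = (2*0*(-1/3))*53 = 0*53 = 0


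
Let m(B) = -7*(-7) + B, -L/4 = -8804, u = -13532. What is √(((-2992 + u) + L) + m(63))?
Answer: 2*√4701 ≈ 137.13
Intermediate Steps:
L = 35216 (L = -4*(-8804) = 35216)
m(B) = 49 + B
√(((-2992 + u) + L) + m(63)) = √(((-2992 - 13532) + 35216) + (49 + 63)) = √((-16524 + 35216) + 112) = √(18692 + 112) = √18804 = 2*√4701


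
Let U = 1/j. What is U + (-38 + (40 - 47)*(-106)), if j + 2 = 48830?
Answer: 34374913/48828 ≈ 704.00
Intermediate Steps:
j = 48828 (j = -2 + 48830 = 48828)
U = 1/48828 ≈ 2.0480e-5
U + (-38 + (40 - 47)*(-106)) = 1/48828 + (-38 + (40 - 47)*(-106)) = 1/48828 + (-38 - 7*(-106)) = 1/48828 + (-38 + 742) = 1/48828 + 704 = 34374913/48828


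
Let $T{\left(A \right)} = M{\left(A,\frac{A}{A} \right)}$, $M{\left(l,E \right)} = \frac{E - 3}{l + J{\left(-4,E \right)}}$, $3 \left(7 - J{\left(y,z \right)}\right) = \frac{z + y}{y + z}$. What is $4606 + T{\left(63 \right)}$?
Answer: $\frac{962648}{209} \approx 4606.0$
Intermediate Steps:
$J{\left(y,z \right)} = \frac{20}{3}$ ($J{\left(y,z \right)} = 7 - \frac{\left(z + y\right) \frac{1}{y + z}}{3} = 7 - \frac{\left(y + z\right) \frac{1}{y + z}}{3} = 7 - \frac{1}{3} = \frac{20}{3}$)
$M{\left(l,E \right)} = \frac{-3 + E}{\frac{20}{3} + l}$ ($M{\left(l,E \right)} = \frac{E - 3}{l + \frac{20}{3}} = \frac{-3 + E}{\frac{20}{3} + l}$)
$T{\left(A \right)} = - \frac{6}{20 + 3 A}$ ($T{\left(A \right)} = \frac{3 \left(-3 + \frac{A}{A}\right)}{20 + 3 A} = \frac{3 \left(-3 + 1\right)}{20 + 3 A} = 3 \frac{1}{20 + 3 A} \left(-2\right) = - \frac{6}{20 + 3 A}$)
$4606 + T{\left(63 \right)} = 4606 - \frac{6}{20 + 3 \cdot 63} = 4606 - \frac{6}{20 + 189} = 4606 - \frac{6}{209} = \frac{962648}{209}$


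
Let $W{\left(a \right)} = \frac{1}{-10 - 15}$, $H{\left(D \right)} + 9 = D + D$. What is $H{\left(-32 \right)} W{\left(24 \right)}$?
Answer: $\frac{73}{25} \approx 2.92$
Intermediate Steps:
$H{\left(D \right)} = -9 + 2 D$ ($H{\left(D \right)} = -9 + \left(D + D\right) = -9 + 2 D$)
$W{\left(a \right)} = - \frac{1}{25}$ ($W{\left(a \right)} = \frac{1}{-25} = - \frac{1}{25}$)
$H{\left(-32 \right)} W{\left(24 \right)} = \left(-9 + 2 \left(-32\right)\right) \left(- \frac{1}{25}\right) = \left(-9 - 64\right) \left(- \frac{1}{25}\right) = \left(-73\right) \left(- \frac{1}{25}\right) = \frac{73}{25}$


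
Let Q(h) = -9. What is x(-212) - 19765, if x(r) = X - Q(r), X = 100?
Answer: -19656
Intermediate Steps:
x(r) = 109 (x(r) = 100 - 1*(-9) = 100 + 9 = 109)
x(-212) - 19765 = 109 - 19765 = -19656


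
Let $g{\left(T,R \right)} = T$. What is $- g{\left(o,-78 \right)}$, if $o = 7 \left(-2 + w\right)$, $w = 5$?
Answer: $-21$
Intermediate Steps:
$o = 21$ ($o = 7 \left(-2 + 5\right) = 7 \cdot 3 = 21$)
$- g{\left(o,-78 \right)} = \left(-1\right) 21 = -21$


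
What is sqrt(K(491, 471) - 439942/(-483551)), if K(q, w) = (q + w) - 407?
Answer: 73*sqrt(24391763093)/483551 ≈ 23.578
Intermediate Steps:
K(q, w) = -407 + q + w
sqrt(K(491, 471) - 439942/(-483551)) = sqrt((-407 + 491 + 471) - 439942/(-483551)) = sqrt(555 - 439942*(-1/483551)) = sqrt(555 + 439942/483551) = sqrt(268810747/483551) = 73*sqrt(24391763093)/483551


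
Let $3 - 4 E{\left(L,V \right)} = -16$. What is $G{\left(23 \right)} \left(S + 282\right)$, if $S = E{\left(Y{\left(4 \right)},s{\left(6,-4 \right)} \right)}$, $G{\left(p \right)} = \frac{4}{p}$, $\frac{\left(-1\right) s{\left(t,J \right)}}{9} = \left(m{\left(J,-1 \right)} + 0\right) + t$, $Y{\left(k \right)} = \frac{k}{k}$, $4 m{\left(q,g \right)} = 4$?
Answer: $\frac{1147}{23} \approx 49.87$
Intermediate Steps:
$m{\left(q,g \right)} = 1$ ($m{\left(q,g \right)} = \frac{1}{4} \cdot 4 = 1$)
$Y{\left(k \right)} = 1$
$s{\left(t,J \right)} = -9 - 9 t$ ($s{\left(t,J \right)} = - 9 \left(\left(1 + 0\right) + t\right) = - 9 \left(1 + t\right) = -9 - 9 t$)
$E{\left(L,V \right)} = \frac{19}{4}$ ($E{\left(L,V \right)} = \frac{3}{4} - -4 = \frac{3}{4} + 4 = \frac{19}{4}$)
$S = \frac{19}{4} \approx 4.75$
$G{\left(23 \right)} \left(S + 282\right) = \frac{4}{23} \left(\frac{19}{4} + 282\right) = 4 \cdot \frac{1}{23} \cdot \frac{1147}{4} = \frac{4}{23} \cdot \frac{1147}{4} = \frac{1147}{23}$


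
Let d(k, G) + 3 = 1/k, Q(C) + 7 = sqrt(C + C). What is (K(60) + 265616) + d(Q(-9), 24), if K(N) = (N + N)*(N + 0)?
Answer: 18278464/67 - 3*I*sqrt(2)/67 ≈ 2.7281e+5 - 0.063323*I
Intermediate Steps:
K(N) = 2*N**2 (K(N) = (2*N)*N = 2*N**2)
Q(C) = -7 + sqrt(2)*sqrt(C) (Q(C) = -7 + sqrt(C + C) = -7 + sqrt(2*C) = -7 + sqrt(2)*sqrt(C))
d(k, G) = -3 + 1/k
(K(60) + 265616) + d(Q(-9), 24) = (2*60**2 + 265616) + (-3 + 1/(-7 + sqrt(2)*sqrt(-9))) = (2*3600 + 265616) + (-3 + 1/(-7 + sqrt(2)*(3*I))) = (7200 + 265616) + (-3 + 1/(-7 + 3*I*sqrt(2))) = 272816 + (-3 + 1/(-7 + 3*I*sqrt(2))) = 272813 + 1/(-7 + 3*I*sqrt(2))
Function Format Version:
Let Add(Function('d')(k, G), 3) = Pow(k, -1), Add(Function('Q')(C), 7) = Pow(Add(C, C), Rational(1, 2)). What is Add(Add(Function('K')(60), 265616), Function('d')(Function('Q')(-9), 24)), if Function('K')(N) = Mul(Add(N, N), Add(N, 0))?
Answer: Add(Rational(18278464, 67), Mul(Rational(-3, 67), I, Pow(2, Rational(1, 2)))) ≈ Add(2.7281e+5, Mul(-0.063323, I))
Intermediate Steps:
Function('K')(N) = Mul(2, Pow(N, 2)) (Function('K')(N) = Mul(Mul(2, N), N) = Mul(2, Pow(N, 2)))
Function('Q')(C) = Add(-7, Mul(Pow(2, Rational(1, 2)), Pow(C, Rational(1, 2)))) (Function('Q')(C) = Add(-7, Pow(Add(C, C), Rational(1, 2))) = Add(-7, Pow(Mul(2, C), Rational(1, 2))) = Add(-7, Mul(Pow(2, Rational(1, 2)), Pow(C, Rational(1, 2)))))
Function('d')(k, G) = Add(-3, Pow(k, -1))
Add(Add(Function('K')(60), 265616), Function('d')(Function('Q')(-9), 24)) = Add(Add(Mul(2, Pow(60, 2)), 265616), Add(-3, Pow(Add(-7, Mul(Pow(2, Rational(1, 2)), Pow(-9, Rational(1, 2)))), -1))) = Add(Add(Mul(2, 3600), 265616), Add(-3, Pow(Add(-7, Mul(Pow(2, Rational(1, 2)), Mul(3, I))), -1))) = Add(Add(7200, 265616), Add(-3, Pow(Add(-7, Mul(3, I, Pow(2, Rational(1, 2)))), -1))) = Add(272816, Add(-3, Pow(Add(-7, Mul(3, I, Pow(2, Rational(1, 2)))), -1))) = Add(272813, Pow(Add(-7, Mul(3, I, Pow(2, Rational(1, 2)))), -1))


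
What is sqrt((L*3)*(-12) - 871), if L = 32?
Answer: 17*I*sqrt(7) ≈ 44.978*I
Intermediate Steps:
sqrt((L*3)*(-12) - 871) = sqrt((32*3)*(-12) - 871) = sqrt(96*(-12) - 871) = sqrt(-1152 - 871) = sqrt(-2023) = 17*I*sqrt(7)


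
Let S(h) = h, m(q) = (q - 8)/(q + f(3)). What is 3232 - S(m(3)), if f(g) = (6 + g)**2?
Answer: 271493/84 ≈ 3232.1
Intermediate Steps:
m(q) = (-8 + q)/(81 + q) (m(q) = (q - 8)/(q + (6 + 3)**2) = (-8 + q)/(q + 9**2) = (-8 + q)/(q + 81) = (-8 + q)/(81 + q))
3232 - S(m(3)) = 3232 - (-8 + 3)/(81 + 3) = 3232 - (-5)/84 = 3232 - 1*(-5/84) = 3232 + 5/84 = 271493/84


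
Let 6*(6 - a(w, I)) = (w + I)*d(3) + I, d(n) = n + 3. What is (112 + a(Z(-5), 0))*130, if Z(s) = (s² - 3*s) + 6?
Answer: 9360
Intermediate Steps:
Z(s) = 6 + s² - 3*s
d(n) = 3 + n
a(w, I) = 6 - w - 7*I/6 (a(w, I) = 6 - ((w + I)*(3 + 3) + I)/6 = 6 - ((I + w)*6 + I)/6 = 6 - ((6*I + 6*w) + I)/6 = 6 - (6*w + 7*I)/6 = 6 + (-w - 7*I/6) = 6 - w - 7*I/6)
(112 + a(Z(-5), 0))*130 = (112 + (6 - (6 + (-5)² - 3*(-5)) - 7/6*0))*130 = (112 + (6 - (6 + 25 + 15) + 0))*130 = (112 + (6 - 1*46 + 0))*130 = (112 + (6 - 46 + 0))*130 = (112 - 40)*130 = 72*130 = 9360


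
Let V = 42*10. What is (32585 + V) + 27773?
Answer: 60778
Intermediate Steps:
V = 420
(32585 + V) + 27773 = (32585 + 420) + 27773 = 33005 + 27773 = 60778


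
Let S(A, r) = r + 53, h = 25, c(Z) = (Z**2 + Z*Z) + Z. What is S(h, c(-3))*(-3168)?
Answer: -215424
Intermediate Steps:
c(Z) = Z + 2*Z**2 (c(Z) = (Z**2 + Z**2) + Z = 2*Z**2 + Z = Z + 2*Z**2)
S(A, r) = 53 + r
S(h, c(-3))*(-3168) = (53 - 3*(1 + 2*(-3)))*(-3168) = (53 - 3*(1 - 6))*(-3168) = (53 - 3*(-5))*(-3168) = (53 + 15)*(-3168) = 68*(-3168) = -215424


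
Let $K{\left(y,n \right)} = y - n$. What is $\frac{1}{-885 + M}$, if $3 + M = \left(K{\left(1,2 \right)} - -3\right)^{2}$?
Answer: $- \frac{1}{884} \approx -0.0011312$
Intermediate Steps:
$M = 1$ ($M = -3 + \left(\left(1 - 2\right) - -3\right)^{2} = -3 + \left(\left(1 - 2\right) + 3\right)^{2} = -3 + \left(-1 + 3\right)^{2} = -3 + 2^{2} = -3 + 4 = 1$)
$\frac{1}{-885 + M} = \frac{1}{-885 + 1} = \frac{1}{-884} = - \frac{1}{884}$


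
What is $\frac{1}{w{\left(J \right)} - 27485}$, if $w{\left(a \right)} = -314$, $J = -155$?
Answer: $- \frac{1}{27799} \approx -3.5973 \cdot 10^{-5}$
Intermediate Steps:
$\frac{1}{w{\left(J \right)} - 27485} = \frac{1}{-314 - 27485} = \frac{1}{-27799} = - \frac{1}{27799}$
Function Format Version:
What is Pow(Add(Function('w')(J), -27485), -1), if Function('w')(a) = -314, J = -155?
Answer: Rational(-1, 27799) ≈ -3.5973e-5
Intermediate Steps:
Pow(Add(Function('w')(J), -27485), -1) = Pow(Add(-314, -27485), -1) = Pow(-27799, -1) = Rational(-1, 27799)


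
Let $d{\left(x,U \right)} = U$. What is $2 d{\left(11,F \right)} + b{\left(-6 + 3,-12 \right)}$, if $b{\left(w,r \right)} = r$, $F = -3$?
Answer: $-18$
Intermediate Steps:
$2 d{\left(11,F \right)} + b{\left(-6 + 3,-12 \right)} = 2 \left(-3\right) - 12 = -6 - 12 = -18$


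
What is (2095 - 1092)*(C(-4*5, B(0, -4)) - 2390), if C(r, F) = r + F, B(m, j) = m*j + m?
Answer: -2417230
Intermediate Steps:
B(m, j) = m + j*m (B(m, j) = j*m + m = m + j*m)
C(r, F) = F + r
(2095 - 1092)*(C(-4*5, B(0, -4)) - 2390) = (2095 - 1092)*((0*(1 - 4) - 4*5) - 2390) = 1003*((0*(-3) - 20) - 2390) = 1003*((0 - 20) - 2390) = 1003*(-20 - 2390) = 1003*(-2410) = -2417230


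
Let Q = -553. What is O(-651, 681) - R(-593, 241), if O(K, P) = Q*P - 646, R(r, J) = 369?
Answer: -377608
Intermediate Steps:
O(K, P) = -646 - 553*P (O(K, P) = -553*P - 646 = -646 - 553*P)
O(-651, 681) - R(-593, 241) = (-646 - 553*681) - 1*369 = (-646 - 376593) - 369 = -377239 - 369 = -377608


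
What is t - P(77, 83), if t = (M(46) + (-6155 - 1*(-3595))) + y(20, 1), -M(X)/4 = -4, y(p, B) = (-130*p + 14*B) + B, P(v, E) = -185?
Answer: -4944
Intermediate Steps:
y(p, B) = -130*p + 15*B
M(X) = 16 (M(X) = -4*(-4) = 16)
t = -5129 (t = (16 + (-6155 - 1*(-3595))) + (-130*20 + 15*1) = (16 + (-6155 + 3595)) + (-2600 + 15) = (16 - 2560) - 2585 = -2544 - 2585 = -5129)
t - P(77, 83) = -5129 - 1*(-185) = -5129 + 185 = -4944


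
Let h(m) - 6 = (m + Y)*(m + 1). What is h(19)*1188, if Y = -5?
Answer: 339768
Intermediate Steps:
h(m) = 6 + (1 + m)*(-5 + m) (h(m) = 6 + (m - 5)*(m + 1) = 6 + (-5 + m)*(1 + m) = 6 + (1 + m)*(-5 + m))
h(19)*1188 = (1 + 19² - 4*19)*1188 = (1 + 361 - 76)*1188 = 286*1188 = 339768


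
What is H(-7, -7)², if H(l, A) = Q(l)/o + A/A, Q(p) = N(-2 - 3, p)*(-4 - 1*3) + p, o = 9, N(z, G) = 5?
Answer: 121/9 ≈ 13.444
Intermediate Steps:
Q(p) = -35 + p (Q(p) = 5*(-4 - 1*3) + p = 5*(-4 - 3) + p = 5*(-7) + p = -35 + p)
H(l, A) = -26/9 + l/9 (H(l, A) = (-35 + l)/9 + A/A = (-35 + l)*(⅑) + 1 = (-35/9 + l/9) + 1 = -26/9 + l/9)
H(-7, -7)² = (-26/9 + (⅑)*(-7))² = (-26/9 - 7/9)² = (-11/3)² = 121/9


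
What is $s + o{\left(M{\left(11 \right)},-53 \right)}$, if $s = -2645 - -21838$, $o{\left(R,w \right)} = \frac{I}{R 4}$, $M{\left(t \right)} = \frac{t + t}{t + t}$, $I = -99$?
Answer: $\frac{76673}{4} \approx 19168.0$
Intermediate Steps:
$M{\left(t \right)} = 1$ ($M{\left(t \right)} = \frac{2 t}{2 t} = 2 t \frac{1}{2 t} = 1$)
$o{\left(R,w \right)} = - \frac{99}{4 R}$ ($o{\left(R,w \right)} = - \frac{99}{R 4} = - \frac{99}{4 R}$)
$s = 19193$ ($s = -2645 + 21838 = 19193$)
$s + o{\left(M{\left(11 \right)},-53 \right)} = 19193 - \frac{99}{4 \cdot 1} = 19193 - \frac{99}{4} = \frac{76673}{4}$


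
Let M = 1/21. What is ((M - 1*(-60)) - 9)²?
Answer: 1149184/441 ≈ 2605.9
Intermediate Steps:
M = 1/21 ≈ 0.047619
((M - 1*(-60)) - 9)² = ((1/21 - 1*(-60)) - 9)² = ((1/21 + 60) - 9)² = (1261/21 - 9)² = (1072/21)² = 1149184/441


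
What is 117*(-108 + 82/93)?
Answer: -388518/31 ≈ -12533.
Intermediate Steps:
117*(-108 + 82/93) = 117*(-9962/93) = -388518/31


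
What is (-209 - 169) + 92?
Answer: -286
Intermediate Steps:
(-209 - 169) + 92 = -378 + 92 = -286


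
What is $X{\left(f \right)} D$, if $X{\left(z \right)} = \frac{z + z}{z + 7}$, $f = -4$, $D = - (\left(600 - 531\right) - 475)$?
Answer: $- \frac{3248}{3} \approx -1082.7$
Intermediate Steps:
$D = 406$ ($D = - (69 - 475) = \left(-1\right) \left(-406\right) = 406$)
$X{\left(z \right)} = \frac{2 z}{7 + z}$
$X{\left(f \right)} D = 2 \left(-4\right) \frac{1}{7 - 4} \cdot 406 = 2 \left(-4\right) \frac{1}{3} \cdot 406 = \left(- \frac{8}{3}\right) 406 = - \frac{3248}{3}$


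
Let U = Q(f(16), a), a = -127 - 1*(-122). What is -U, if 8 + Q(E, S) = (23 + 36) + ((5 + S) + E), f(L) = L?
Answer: -67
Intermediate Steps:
a = -5 (a = -127 + 122 = -5)
Q(E, S) = 56 + E + S (Q(E, S) = -8 + ((23 + 36) + ((5 + S) + E)) = -8 + (59 + (5 + E + S)) = -8 + (64 + E + S) = 56 + E + S)
U = 67 (U = 56 + 16 - 5 = 67)
-U = -1*67 = -67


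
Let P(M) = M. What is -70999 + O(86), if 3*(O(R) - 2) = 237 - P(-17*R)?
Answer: -211292/3 ≈ -70431.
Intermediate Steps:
O(R) = 81 + 17*R/3 (O(R) = 2 + (237 - (-17)*R)/3 = 2 + (237 + 17*R)/3 = 2 + (79 + 17*R/3) = 81 + 17*R/3)
-70999 + O(86) = -70999 + (81 + (17/3)*86) = -70999 + (81 + 1462/3) = -70999 + 1705/3 = -211292/3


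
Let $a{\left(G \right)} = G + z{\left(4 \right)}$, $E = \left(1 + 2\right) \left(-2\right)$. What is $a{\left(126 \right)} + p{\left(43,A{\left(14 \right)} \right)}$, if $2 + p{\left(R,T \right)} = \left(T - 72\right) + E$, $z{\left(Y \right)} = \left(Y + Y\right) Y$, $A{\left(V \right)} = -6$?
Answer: $72$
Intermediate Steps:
$z{\left(Y \right)} = 2 Y^{2}$ ($z{\left(Y \right)} = 2 Y Y = 2 Y^{2}$)
$E = -6$ ($E = 3 \left(-2\right) = -6$)
$a{\left(G \right)} = 32 + G$ ($a{\left(G \right)} = G + 2 \cdot 4^{2} = G + 2 \cdot 16 = G + 32 = 32 + G$)
$p{\left(R,T \right)} = -80 + T$ ($p{\left(R,T \right)} = -2 + \left(\left(T - 72\right) - 6\right) = -2 + \left(\left(-72 + T\right) - 6\right) = -2 + \left(-78 + T\right) = -80 + T$)
$a{\left(126 \right)} + p{\left(43,A{\left(14 \right)} \right)} = \left(32 + 126\right) - 86 = 158 - 86 = 72$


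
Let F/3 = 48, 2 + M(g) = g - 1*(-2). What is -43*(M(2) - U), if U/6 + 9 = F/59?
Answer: -104920/59 ≈ -1778.3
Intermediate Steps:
M(g) = g (M(g) = -2 + (g - 1*(-2)) = -2 + (g + 2) = -2 + (2 + g) = g)
F = 144 (F = 3*48 = 144)
U = -2322/59 (U = -54 + 6*(144/59) = -54 + 864/59 = -2322/59 ≈ -39.356)
-43*(M(2) - U) = -43*(2 - 1*(-2322/59)) = -43*(2 + 2322/59) = -43*2440/59 = -104920/59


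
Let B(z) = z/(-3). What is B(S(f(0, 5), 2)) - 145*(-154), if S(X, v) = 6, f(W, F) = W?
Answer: 22328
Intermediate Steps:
B(z) = -z/3 (B(z) = z*(-⅓) = -z/3)
B(S(f(0, 5), 2)) - 145*(-154) = -⅓*6 - 145*(-154) = -2 + 22330 = 22328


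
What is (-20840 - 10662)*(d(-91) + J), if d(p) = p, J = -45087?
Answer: 1423197356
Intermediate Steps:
(-20840 - 10662)*(d(-91) + J) = (-20840 - 10662)*(-91 - 45087) = -31502*(-45178) = 1423197356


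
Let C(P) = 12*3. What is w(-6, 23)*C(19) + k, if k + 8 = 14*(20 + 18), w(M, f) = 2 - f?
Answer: -232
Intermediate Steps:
C(P) = 36
k = 524 (k = -8 + 14*(20 + 18) = -8 + 14*38 = -8 + 532 = 524)
w(-6, 23)*C(19) + k = (2 - 1*23)*36 + 524 = (2 - 23)*36 + 524 = -21*36 + 524 = -756 + 524 = -232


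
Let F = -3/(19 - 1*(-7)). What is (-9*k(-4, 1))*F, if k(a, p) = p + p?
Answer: 27/13 ≈ 2.0769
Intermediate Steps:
k(a, p) = 2*p
F = -3/26 (F = -3/(19 + 7) = -3/26 ≈ -0.11538)
(-9*k(-4, 1))*F = -18*(-3/26) = 27/13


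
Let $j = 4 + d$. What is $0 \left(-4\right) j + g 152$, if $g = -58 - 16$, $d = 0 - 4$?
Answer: $-11248$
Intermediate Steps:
$d = -4$ ($d = 0 - 4 = -4$)
$g = -74$
$j = 0$ ($j = 4 - 4 = 0$)
$0 \left(-4\right) j + g 152 = 0 \left(-4\right) 0 - 11248 = 0 \cdot 0 - 11248 = 0 - 11248 = -11248$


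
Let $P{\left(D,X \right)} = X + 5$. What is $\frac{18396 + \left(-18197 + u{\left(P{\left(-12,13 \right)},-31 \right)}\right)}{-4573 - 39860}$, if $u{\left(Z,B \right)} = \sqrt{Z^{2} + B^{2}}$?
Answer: $- \frac{199}{44433} - \frac{\sqrt{1285}}{44433} \approx -0.0052854$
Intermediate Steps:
$P{\left(D,X \right)} = 5 + X$
$u{\left(Z,B \right)} = \sqrt{B^{2} + Z^{2}}$
$\frac{18396 + \left(-18197 + u{\left(P{\left(-12,13 \right)},-31 \right)}\right)}{-4573 - 39860} = \frac{18396 - \left(18197 - \sqrt{\left(-31\right)^{2} + \left(5 + 13\right)^{2}}\right)}{-4573 - 39860} = \frac{18396 - \left(18197 - \sqrt{961 + 18^{2}}\right)}{-44433} = \left(18396 - \left(18197 - \sqrt{961 + 324}\right)\right) \left(- \frac{1}{44433}\right) = \left(18396 - \left(18197 - \sqrt{1285}\right)\right) \left(- \frac{1}{44433}\right) = \left(199 + \sqrt{1285}\right) \left(- \frac{1}{44433}\right) = - \frac{199}{44433} - \frac{\sqrt{1285}}{44433}$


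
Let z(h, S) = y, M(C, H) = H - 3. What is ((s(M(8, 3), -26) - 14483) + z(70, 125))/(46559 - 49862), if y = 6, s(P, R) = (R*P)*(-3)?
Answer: 14477/3303 ≈ 4.3830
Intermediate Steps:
M(C, H) = -3 + H
s(P, R) = -3*P*R (s(P, R) = (P*R)*(-3) = -3*P*R)
z(h, S) = 6
((s(M(8, 3), -26) - 14483) + z(70, 125))/(46559 - 49862) = ((-3*(-3 + 3)*(-26) - 14483) + 6)/(46559 - 49862) = ((-3*0*(-26) - 14483) + 6)/(-3303) = ((0 - 14483) + 6)*(-1/3303) = (-14483 + 6)*(-1/3303) = -14477*(-1/3303) = 14477/3303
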